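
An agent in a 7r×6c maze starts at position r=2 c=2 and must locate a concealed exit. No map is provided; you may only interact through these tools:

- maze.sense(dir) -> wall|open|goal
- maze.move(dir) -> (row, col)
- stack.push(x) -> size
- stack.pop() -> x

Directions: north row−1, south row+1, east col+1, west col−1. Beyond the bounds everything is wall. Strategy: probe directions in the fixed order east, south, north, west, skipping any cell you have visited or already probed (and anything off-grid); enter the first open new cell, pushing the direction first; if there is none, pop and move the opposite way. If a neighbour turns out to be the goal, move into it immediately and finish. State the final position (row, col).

I use sense(dir='east'), : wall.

Calling sense(dir='south'), — result: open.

Invoking push(x='south'), which returns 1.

I call move(dir='south'), which returns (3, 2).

Invoking sense(dir='east'), giving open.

Next I call push(x='east'), and get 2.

Next I call move(dir='east'), : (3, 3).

Calling sense(dir='east'), and get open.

Next I call push(x='east'), giving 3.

Then move(dir='east'), giving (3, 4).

Now I run sense(dir='east'), → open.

Using push(x='east'), which returns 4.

Then move(dir='east'), yielding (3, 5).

Now I run sense(dir='south'), → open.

I run push(x='south'), yielding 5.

Using move(dir='south'), and see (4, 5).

Next I call sense(dir='south'), and see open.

Then push(x='south'), which returns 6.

Then move(dir='south'), → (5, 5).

Using sense(dir='south'), giving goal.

I invoke move(dir='south'), and see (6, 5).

Answer: (6, 5)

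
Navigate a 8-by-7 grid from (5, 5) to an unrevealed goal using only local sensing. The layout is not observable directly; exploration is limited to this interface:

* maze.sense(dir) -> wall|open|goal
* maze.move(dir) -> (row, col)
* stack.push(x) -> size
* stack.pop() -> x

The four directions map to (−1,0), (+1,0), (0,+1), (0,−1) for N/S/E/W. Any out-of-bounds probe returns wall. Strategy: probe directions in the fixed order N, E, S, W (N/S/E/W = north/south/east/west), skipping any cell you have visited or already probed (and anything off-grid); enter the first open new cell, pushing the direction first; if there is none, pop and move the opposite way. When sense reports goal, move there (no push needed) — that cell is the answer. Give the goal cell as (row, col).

[in] maze.sense dir='north'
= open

[in] stack.push x='north'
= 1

[in] maze.move dir='north'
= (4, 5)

[in] maze.sense dir='north'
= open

[in] stack.push x='north'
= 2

[in] maze.move dir='north'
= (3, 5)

[in] maze.sense dir='north'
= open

[in] stack.push x='north'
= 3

[in] maze.move dir='north'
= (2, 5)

[in] maze.sense dir='north'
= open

[in] stack.push x='north'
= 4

[in] maze.move dir='north'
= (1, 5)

[in] maze.sense dir='north'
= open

[in] stack.push x='north'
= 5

[in] maze.move dir='north'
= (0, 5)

[in] maze.sense dir='east'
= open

[in] stack.push x='east'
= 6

[in] maze.move dir='east'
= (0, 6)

[in] maze.sense dir='south'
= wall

[in] stack.pop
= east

[in] maze.move dir='west'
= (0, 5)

[in] maze.sense dir='west'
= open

[in] stack.push x='west'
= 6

[in] maze.move dir='west'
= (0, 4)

[in] maze.sense dir='south'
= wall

[in] maze.sense dir='west'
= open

[in] stack.push x='west'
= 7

[in] maze.move dir='west'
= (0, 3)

[in] maze.sense dir='south'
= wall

[in] maze.sense dir='west'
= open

[in] stack.push x='west'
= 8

[in] maze.move dir='west'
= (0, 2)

[in] maze.sense dir='south'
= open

[in] stack.push x='south'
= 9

[in] maze.move dir='south'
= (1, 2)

[in] maze.sense dir='south'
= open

[in] stack.push x='south'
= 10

[in] maze.move dir='south'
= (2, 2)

[in] maze.sense dir='east'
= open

[in] stack.push x='east'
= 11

[in] maze.move dir='east'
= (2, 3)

[in] maze.sense dir='east'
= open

[in] stack.push x='east'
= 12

[in] maze.move dir='east'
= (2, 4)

[in] maze.sense dir='south'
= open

[in] stack.push x='south'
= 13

[in] maze.move dir='south'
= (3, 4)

[in] maze.sense dir='south'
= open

[in] stack.push x='south'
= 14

[in] maze.move dir='south'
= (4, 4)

[in] maze.sense dir='south'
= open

[in] stack.push x='south'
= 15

[in] maze.move dir='south'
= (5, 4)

[in] maze.sense dir='south'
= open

[in] stack.push x='south'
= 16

[in] maze.move dir='south'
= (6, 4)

[in] maze.sense dir='east'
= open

[in] stack.push x='east'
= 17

[in] maze.move dir='east'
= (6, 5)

[in] maze.sense dir='east'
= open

[in] stack.push x='east'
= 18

[in] maze.move dir='east'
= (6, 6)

[in] maze.sense dir='north'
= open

[in] stack.push x='north'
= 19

[in] maze.move dir='north'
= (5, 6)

[in] maze.sense dir='north'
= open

[in] stack.push x='north'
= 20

[in] maze.move dir='north'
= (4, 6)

[in] maze.sense dir='north'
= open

[in] stack.push x='north'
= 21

[in] maze.move dir='north'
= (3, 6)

[in] maze.sense dir='north'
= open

[in] stack.push x='north'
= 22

[in] maze.move dir='north'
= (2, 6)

[in] stack.pop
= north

[in] maze.move dir='south'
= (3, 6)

[in] stack.pop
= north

[in] maze.move dir='south'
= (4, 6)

[in] stack.pop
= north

[in] maze.move dir='south'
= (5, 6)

[in] stack.pop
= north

[in] maze.move dir='south'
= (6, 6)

[in] maze.sense dir='south'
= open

[in] stack.push x='south'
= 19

[in] maze.move dir='south'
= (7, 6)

[in] maze.sense dir='west'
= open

[in] stack.push x='west'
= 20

[in] maze.move dir='west'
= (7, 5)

[in] maze.sense dir='west'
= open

[in] stack.push x='west'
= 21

[in] maze.move dir='west'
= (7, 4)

[in] maze.sense dir='west'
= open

[in] stack.push x='west'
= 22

[in] maze.move dir='west'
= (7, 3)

[in] maze.sense dir='north'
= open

[in] stack.push x='north'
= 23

[in] maze.move dir='north'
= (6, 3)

[in] maze.sense dir='north'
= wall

[in] maze.sense dir='west'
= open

[in] stack.push x='west'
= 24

[in] maze.move dir='west'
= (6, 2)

[in] maze.sense dir='north'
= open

[in] stack.push x='north'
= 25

[in] maze.move dir='north'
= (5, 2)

[in] maze.sense dir='north'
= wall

[in] maze.sense dir='west'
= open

[in] stack.push x='west'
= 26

[in] maze.move dir='west'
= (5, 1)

[in] maze.sense dir='north'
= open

[in] stack.push x='north'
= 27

[in] maze.move dir='north'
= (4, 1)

[in] maze.sense dir='north'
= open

[in] stack.push x='north'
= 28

[in] maze.move dir='north'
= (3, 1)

[in] maze.sense dir='north'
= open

[in] stack.push x='north'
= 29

[in] maze.move dir='north'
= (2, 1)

[in] maze.sense dir='north'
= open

[in] stack.push x='north'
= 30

[in] maze.move dir='north'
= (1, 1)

[in] maze.sense dir='north'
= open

[in] stack.push x='north'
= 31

[in] maze.move dir='north'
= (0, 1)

[in] maze.sense dir='west'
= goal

[in] maze.move dir='west'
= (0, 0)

Answer: (0, 0)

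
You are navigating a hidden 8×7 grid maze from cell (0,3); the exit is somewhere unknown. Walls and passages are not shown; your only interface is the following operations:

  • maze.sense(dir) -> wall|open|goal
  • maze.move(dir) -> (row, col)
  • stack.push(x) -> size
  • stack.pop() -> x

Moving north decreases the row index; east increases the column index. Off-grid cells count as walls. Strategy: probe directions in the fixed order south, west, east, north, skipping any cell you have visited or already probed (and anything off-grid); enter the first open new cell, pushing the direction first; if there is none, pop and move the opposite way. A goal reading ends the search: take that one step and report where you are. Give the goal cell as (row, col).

==> sense(dir→south)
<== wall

==> sense(dir→west)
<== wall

==> sense(dir→east)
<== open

==> push(x→east)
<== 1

==> move(dir→east)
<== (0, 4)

==> sense(dir→south)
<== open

==> push(x→south)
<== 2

==> move(dir→south)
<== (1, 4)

==> sense(dir→south)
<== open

==> push(x→south)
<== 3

==> move(dir→south)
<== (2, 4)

==> sense(dir→south)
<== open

==> push(x→south)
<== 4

==> move(dir→south)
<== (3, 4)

==> sense(dir→south)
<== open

==> push(x→south)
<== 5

==> move(dir→south)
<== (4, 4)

==> sense(dir→south)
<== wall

==> sense(dir→west)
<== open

==> push(x→west)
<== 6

==> move(dir→west)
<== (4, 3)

==> sense(dir→south)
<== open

==> push(x→south)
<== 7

==> move(dir→south)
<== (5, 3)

==> sense(dir→south)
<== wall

==> sense(dir→west)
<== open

==> push(x→west)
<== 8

==> move(dir→west)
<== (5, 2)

==> sense(dir→south)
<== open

==> push(x→south)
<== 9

==> move(dir→south)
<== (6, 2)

==> sense(dir→south)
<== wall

==> sense(dir→west)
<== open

==> push(x→west)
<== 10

==> move(dir→west)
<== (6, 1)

==> sense(dir→south)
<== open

==> push(x→south)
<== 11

==> move(dir→south)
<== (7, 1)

==> sense(dir→west)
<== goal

==> move(dir→west)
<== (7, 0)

Answer: (7, 0)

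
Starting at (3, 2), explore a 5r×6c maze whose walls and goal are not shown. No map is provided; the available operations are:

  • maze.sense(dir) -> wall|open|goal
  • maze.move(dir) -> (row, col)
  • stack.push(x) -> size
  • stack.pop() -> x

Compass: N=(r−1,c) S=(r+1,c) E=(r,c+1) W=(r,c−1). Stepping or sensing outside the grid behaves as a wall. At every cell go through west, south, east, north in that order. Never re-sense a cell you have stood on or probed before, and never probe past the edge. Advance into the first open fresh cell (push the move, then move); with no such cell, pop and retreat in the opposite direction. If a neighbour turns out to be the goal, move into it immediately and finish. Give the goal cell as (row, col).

>> maze.sense(dir→west)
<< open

>> stack.push(x→west)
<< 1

>> maze.move(dir→west)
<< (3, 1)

>> maze.sense(dir→west)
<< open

>> stack.push(x→west)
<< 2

>> maze.move(dir→west)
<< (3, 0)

>> maze.sense(dir→south)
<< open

>> stack.push(x→south)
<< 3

>> maze.move(dir→south)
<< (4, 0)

>> maze.sense(dir→east)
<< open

>> stack.push(x→east)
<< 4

>> maze.move(dir→east)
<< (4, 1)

>> maze.sense(dir→east)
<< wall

>> stack.pop()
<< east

>> maze.move(dir→west)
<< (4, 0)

>> stack.pop()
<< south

>> maze.move(dir→north)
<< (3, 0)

>> maze.sense(dir→north)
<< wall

>> stack.pop()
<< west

>> maze.move(dir→east)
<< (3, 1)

>> maze.sense(dir→north)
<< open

>> stack.push(x→north)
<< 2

>> maze.move(dir→north)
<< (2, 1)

>> maze.sense(dir→east)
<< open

>> stack.push(x→east)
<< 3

>> maze.move(dir→east)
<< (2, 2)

>> maze.sense(dir→east)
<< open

>> stack.push(x→east)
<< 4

>> maze.move(dir→east)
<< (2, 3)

>> maze.sense(dir→south)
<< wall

>> maze.sense(dir→east)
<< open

>> stack.push(x→east)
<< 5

>> maze.move(dir→east)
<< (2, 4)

>> maze.sense(dir→south)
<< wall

>> maze.sense(dir→east)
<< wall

>> maze.sense(dir→north)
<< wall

>> stack.pop()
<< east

>> maze.move(dir→west)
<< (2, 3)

>> maze.sense(dir→north)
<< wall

>> stack.pop()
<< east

>> maze.move(dir→west)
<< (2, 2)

>> maze.sense(dir→north)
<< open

>> stack.push(x→north)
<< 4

>> maze.move(dir→north)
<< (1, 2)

>> maze.sense(dir→west)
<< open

>> stack.push(x→west)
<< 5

>> maze.move(dir→west)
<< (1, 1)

>> maze.sense(dir→west)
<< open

>> stack.push(x→west)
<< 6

>> maze.move(dir→west)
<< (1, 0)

>> maze.sense(dir→north)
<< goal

>> maze.move(dir→north)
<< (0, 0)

Answer: (0, 0)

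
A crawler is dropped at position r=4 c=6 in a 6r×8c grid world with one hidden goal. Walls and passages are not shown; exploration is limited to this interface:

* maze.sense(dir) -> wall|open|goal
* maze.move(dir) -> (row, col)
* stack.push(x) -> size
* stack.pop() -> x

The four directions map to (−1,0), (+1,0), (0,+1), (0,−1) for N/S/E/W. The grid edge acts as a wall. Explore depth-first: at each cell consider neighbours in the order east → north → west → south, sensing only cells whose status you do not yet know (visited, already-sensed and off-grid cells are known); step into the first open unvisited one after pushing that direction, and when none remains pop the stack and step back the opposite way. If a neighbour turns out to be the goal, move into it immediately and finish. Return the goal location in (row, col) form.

> maze.sense dir: east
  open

> stack.push x: east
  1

> maze.move dir: east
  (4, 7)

> maze.sense dir: north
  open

> stack.push x: north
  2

> maze.move dir: north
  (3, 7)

> maze.sense dir: north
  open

> stack.push x: north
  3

> maze.move dir: north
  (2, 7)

> maze.sense dir: north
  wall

> maze.sense dir: west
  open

> stack.push x: west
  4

> maze.move dir: west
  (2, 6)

> maze.sense dir: north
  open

> stack.push x: north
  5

> maze.move dir: north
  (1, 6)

> maze.sense dir: north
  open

> stack.push x: north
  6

> maze.move dir: north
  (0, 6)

> maze.sense dir: east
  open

> stack.push x: east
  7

> maze.move dir: east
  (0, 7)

> stack.pop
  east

> maze.move dir: west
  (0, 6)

> maze.sense dir: west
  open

> stack.push x: west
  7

> maze.move dir: west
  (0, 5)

> maze.sense dir: west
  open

> stack.push x: west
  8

> maze.move dir: west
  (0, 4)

> maze.sense dir: west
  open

> stack.push x: west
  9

> maze.move dir: west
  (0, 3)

> maze.sense dir: west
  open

> stack.push x: west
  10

> maze.move dir: west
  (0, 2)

> maze.sense dir: west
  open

> stack.push x: west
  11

> maze.move dir: west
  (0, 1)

> maze.sense dir: west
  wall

> maze.sense dir: south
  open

> stack.push x: south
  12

> maze.move dir: south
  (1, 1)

> maze.sense dir: east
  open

> stack.push x: east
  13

> maze.move dir: east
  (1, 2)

> maze.sense dir: east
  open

> stack.push x: east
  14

> maze.move dir: east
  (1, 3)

> maze.sense dir: east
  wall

> maze.sense dir: south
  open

> stack.push x: south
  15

> maze.move dir: south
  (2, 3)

> maze.sense dir: east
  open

> stack.push x: east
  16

> maze.move dir: east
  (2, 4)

> maze.sense dir: east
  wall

> maze.sense dir: south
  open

> stack.push x: south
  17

> maze.move dir: south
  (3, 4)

> maze.sense dir: east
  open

> stack.push x: east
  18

> maze.move dir: east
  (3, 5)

> maze.sense dir: east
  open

> stack.push x: east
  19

> maze.move dir: east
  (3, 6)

> stack.pop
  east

> maze.move dir: west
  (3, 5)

> maze.sense dir: south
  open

> stack.push x: south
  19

> maze.move dir: south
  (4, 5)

> maze.sense dir: west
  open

> stack.push x: west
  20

> maze.move dir: west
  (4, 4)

> maze.sense dir: west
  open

> stack.push x: west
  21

> maze.move dir: west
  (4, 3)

> maze.sense dir: north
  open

> stack.push x: north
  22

> maze.move dir: north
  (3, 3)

> maze.sense dir: west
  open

> stack.push x: west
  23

> maze.move dir: west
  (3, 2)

> maze.sense dir: north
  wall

> maze.sense dir: west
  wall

> maze.sense dir: south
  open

> stack.push x: south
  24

> maze.move dir: south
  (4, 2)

> maze.sense dir: west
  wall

> maze.sense dir: south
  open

> stack.push x: south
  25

> maze.move dir: south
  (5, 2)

> maze.sense dir: east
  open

> stack.push x: east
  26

> maze.move dir: east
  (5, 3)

> maze.sense dir: east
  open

> stack.push x: east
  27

> maze.move dir: east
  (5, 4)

> maze.sense dir: east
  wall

> stack.pop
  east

> maze.move dir: west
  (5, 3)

> stack.pop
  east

> maze.move dir: west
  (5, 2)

> maze.sense dir: west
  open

> stack.push x: west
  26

> maze.move dir: west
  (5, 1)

> maze.sense dir: west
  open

> stack.push x: west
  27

> maze.move dir: west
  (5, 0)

> maze.sense dir: north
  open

> stack.push x: north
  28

> maze.move dir: north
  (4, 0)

> maze.sense dir: north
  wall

> stack.pop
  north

> maze.move dir: south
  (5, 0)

> stack.pop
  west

> maze.move dir: east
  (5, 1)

> stack.pop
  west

> maze.move dir: east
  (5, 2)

> stack.pop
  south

> maze.move dir: north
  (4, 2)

> stack.pop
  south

> maze.move dir: north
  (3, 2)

> stack.pop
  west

> maze.move dir: east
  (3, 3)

> stack.pop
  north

> maze.move dir: south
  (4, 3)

> stack.pop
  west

> maze.move dir: east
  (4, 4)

> stack.pop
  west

> maze.move dir: east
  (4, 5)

> stack.pop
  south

> maze.move dir: north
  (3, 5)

> stack.pop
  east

> maze.move dir: west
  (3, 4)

> stack.pop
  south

> maze.move dir: north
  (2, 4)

> stack.pop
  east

> maze.move dir: west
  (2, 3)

> stack.pop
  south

> maze.move dir: north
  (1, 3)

> stack.pop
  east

> maze.move dir: west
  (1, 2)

> stack.pop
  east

> maze.move dir: west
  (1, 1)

> maze.sense dir: west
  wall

> maze.sense dir: south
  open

> stack.push x: south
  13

> maze.move dir: south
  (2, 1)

> maze.sense dir: west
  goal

> maze.move dir: west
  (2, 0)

Answer: (2, 0)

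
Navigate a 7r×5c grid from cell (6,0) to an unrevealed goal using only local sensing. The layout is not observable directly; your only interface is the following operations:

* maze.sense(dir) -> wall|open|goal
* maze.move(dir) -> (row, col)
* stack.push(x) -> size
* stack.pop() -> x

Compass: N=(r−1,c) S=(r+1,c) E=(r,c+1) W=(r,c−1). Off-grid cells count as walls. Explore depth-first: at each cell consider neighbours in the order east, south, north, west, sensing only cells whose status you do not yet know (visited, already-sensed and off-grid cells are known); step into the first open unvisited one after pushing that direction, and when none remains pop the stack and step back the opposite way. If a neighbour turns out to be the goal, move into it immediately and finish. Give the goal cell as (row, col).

! 1. maze.sense(dir='east') : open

! 2. stack.push(x='east') : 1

! 3. maze.move(dir='east') : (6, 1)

! 4. maze.sense(dir='east') : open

! 5. stack.push(x='east') : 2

! 6. maze.move(dir='east') : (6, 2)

! 7. maze.sense(dir='east') : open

! 8. stack.push(x='east') : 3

! 9. maze.move(dir='east') : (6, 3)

! 10. maze.sense(dir='east') : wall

! 11. maze.sense(dir='north') : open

! 12. stack.push(x='north') : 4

! 13. maze.move(dir='north') : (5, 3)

! 14. maze.sense(dir='east') : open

! 15. stack.push(x='east') : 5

! 16. maze.move(dir='east') : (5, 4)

! 17. maze.sense(dir='north') : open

! 18. stack.push(x='north') : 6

! 19. maze.move(dir='north') : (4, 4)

! 20. maze.sense(dir='north') : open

! 21. stack.push(x='north') : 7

! 22. maze.move(dir='north') : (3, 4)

! 23. maze.sense(dir='north') : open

! 24. stack.push(x='north') : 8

! 25. maze.move(dir='north') : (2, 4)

! 26. maze.sense(dir='north') : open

! 27. stack.push(x='north') : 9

! 28. maze.move(dir='north') : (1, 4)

! 29. maze.sense(dir='north') : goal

! 30. maze.move(dir='north') : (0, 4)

Answer: (0, 4)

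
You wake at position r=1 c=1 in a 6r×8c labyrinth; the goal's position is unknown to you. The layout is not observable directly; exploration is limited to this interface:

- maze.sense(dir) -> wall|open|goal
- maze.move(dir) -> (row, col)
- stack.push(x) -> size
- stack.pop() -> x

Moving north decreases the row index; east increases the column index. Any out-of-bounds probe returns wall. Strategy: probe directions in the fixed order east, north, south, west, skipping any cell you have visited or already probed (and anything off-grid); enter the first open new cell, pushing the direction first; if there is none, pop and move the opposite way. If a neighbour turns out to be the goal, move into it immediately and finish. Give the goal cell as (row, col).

Next I call maze.sense(dir→east), and see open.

Now I run stack.push(x→east), and get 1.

Now I run maze.move(dir→east), giving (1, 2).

I use maze.sense(dir→east), → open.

I try stack.push(x→east), which returns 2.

I try maze.move(dir→east), and see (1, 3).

I call maze.sense(dir→east), and get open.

I call stack.push(x→east), giving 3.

I use maze.move(dir→east), giving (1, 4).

I run maze.sense(dir→east), and see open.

I use stack.push(x→east), : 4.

I run maze.move(dir→east), : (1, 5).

Next I call maze.sense(dir→east), — result: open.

I run stack.push(x→east), and get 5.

I use maze.move(dir→east), and observe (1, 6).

Next I call maze.sense(dir→east), and observe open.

I run stack.push(x→east), and observe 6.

I call maze.move(dir→east), giving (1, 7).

Using maze.sense(dir→north), → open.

I try stack.push(x→north), and see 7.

Using maze.move(dir→north), and get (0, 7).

Now I run maze.sense(dir→west), which returns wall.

Then stack.pop(), : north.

I invoke maze.move(dir→south), → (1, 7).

Then maze.sense(dir→south), → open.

I use stack.push(x→south), → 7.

Then maze.move(dir→south), and see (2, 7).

I try maze.sense(dir→south), : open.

I use stack.push(x→south), giving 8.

I run maze.move(dir→south), — result: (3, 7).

Calling maze.sense(dir→south), yielding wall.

Using maze.sense(dir→west), → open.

I use stack.push(x→west), : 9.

I call maze.move(dir→west), → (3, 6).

Invoking maze.sense(dir→north), and observe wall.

Calling maze.sense(dir→south), and see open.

I call stack.push(x→south), — result: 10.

Then maze.move(dir→south), and observe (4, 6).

I invoke maze.sense(dir→south), and observe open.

Then stack.push(x→south), : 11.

Then maze.move(dir→south), yielding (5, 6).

Then maze.sense(dir→east), : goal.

Calling maze.move(dir→east), giving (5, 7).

Answer: (5, 7)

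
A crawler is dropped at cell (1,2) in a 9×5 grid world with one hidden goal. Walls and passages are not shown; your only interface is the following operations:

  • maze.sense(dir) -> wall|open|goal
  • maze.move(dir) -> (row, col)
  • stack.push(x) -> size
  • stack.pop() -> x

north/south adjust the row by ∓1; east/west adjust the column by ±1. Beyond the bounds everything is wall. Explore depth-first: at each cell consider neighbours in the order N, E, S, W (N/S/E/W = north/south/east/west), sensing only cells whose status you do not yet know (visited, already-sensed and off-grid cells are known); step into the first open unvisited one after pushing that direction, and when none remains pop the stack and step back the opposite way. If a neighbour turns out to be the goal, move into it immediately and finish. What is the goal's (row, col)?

-> maze.sense(dir: north)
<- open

-> stack.push(x: north)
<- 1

-> maze.move(dir: north)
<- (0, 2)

-> maze.sense(dir: east)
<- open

-> stack.push(x: east)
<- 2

-> maze.move(dir: east)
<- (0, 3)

-> maze.sense(dir: east)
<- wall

-> maze.sense(dir: south)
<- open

-> stack.push(x: south)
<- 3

-> maze.move(dir: south)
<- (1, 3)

-> maze.sense(dir: east)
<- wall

-> maze.sense(dir: south)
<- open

-> stack.push(x: south)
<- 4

-> maze.move(dir: south)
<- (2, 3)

-> maze.sense(dir: east)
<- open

-> stack.push(x: east)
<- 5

-> maze.move(dir: east)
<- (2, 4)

-> maze.sense(dir: south)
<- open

-> stack.push(x: south)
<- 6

-> maze.move(dir: south)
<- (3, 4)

-> maze.sense(dir: south)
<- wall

-> maze.sense(dir: west)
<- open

-> stack.push(x: west)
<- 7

-> maze.move(dir: west)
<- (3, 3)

-> maze.sense(dir: south)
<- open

-> stack.push(x: south)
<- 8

-> maze.move(dir: south)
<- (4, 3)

-> maze.sense(dir: south)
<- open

-> stack.push(x: south)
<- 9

-> maze.move(dir: south)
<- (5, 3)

-> maze.sense(dir: east)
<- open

-> stack.push(x: east)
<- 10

-> maze.move(dir: east)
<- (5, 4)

-> maze.sense(dir: south)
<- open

-> stack.push(x: south)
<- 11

-> maze.move(dir: south)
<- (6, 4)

-> maze.sense(dir: south)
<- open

-> stack.push(x: south)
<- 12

-> maze.move(dir: south)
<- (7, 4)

-> maze.sense(dir: south)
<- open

-> stack.push(x: south)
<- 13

-> maze.move(dir: south)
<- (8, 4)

-> maze.sense(dir: west)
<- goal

-> maze.move(dir: west)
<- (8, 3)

Answer: (8, 3)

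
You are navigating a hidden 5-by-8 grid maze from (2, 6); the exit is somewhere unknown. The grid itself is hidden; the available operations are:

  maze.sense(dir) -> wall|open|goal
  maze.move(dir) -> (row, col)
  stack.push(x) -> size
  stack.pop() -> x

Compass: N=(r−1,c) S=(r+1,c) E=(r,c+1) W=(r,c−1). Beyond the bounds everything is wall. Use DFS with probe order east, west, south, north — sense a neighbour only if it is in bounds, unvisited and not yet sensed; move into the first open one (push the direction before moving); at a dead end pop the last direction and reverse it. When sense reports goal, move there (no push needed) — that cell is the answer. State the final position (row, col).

Next I call maze.sense on dir: east, which returns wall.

Then maze.sense on dir: west, and get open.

Next I call stack.push on x: west, : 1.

I call maze.move on dir: west, — result: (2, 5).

I try maze.sense on dir: west, → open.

I invoke stack.push on x: west, : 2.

Using maze.move on dir: west, giving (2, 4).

Using maze.sense on dir: west, → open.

Then stack.push on x: west, — result: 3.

Then maze.move on dir: west, giving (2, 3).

I invoke maze.sense on dir: west, : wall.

Invoking maze.sense on dir: south, yielding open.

Calling stack.push on x: south, : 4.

I run maze.move on dir: south, : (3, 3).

I try maze.sense on dir: east, giving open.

I try stack.push on x: east, and see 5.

I use maze.move on dir: east, giving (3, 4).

Calling maze.sense on dir: east, and see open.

Then stack.push on x: east, and get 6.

I try maze.move on dir: east, : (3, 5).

I try maze.sense on dir: east, giving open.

I call stack.push on x: east, which returns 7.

I run maze.move on dir: east, → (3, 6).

I use maze.sense on dir: east, → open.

I run stack.push on x: east, yielding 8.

I run maze.move on dir: east, yielding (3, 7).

I run maze.sense on dir: south, → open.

Then stack.push on x: south, which returns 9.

Next I call maze.move on dir: south, which returns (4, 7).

I invoke maze.sense on dir: west, → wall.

Invoking stack.pop(), and see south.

I try maze.move on dir: north, which returns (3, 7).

Invoking stack.pop, giving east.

Invoking maze.move on dir: west, — result: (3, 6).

I invoke stack.pop(), — result: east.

I use maze.move on dir: west, yielding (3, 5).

I try maze.sense on dir: south, yielding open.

Now I run stack.push on x: south, and get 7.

Using maze.move on dir: south, : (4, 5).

Now I run maze.sense on dir: west, and observe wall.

I call stack.pop, yielding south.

I try maze.move on dir: north, and observe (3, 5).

Next I call stack.pop(), giving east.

I call maze.move on dir: west, giving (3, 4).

Using stack.pop(), yielding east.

Next I call maze.move on dir: west, and observe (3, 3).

I call maze.sense on dir: west, and observe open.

Then stack.push on x: west, → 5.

Calling maze.move on dir: west, — result: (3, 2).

I call maze.sense on dir: west, → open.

I run stack.push on x: west, : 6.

I call maze.move on dir: west, → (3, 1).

Using maze.sense on dir: west, which returns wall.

I try maze.sense on dir: south, → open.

I try stack.push on x: south, giving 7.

I use maze.move on dir: south, : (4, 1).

Invoking maze.sense on dir: east, yielding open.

I use stack.push on x: east, and observe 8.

Calling maze.move on dir: east, and see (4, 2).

Using maze.sense on dir: east, yielding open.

Invoking stack.push on x: east, : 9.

Then maze.move on dir: east, and see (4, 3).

I try stack.pop(), — result: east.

I invoke maze.move on dir: west, yielding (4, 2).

I try stack.pop(), which returns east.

I invoke maze.move on dir: west, which returns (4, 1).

Using maze.sense on dir: west, : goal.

I invoke maze.move on dir: west, — result: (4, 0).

Answer: (4, 0)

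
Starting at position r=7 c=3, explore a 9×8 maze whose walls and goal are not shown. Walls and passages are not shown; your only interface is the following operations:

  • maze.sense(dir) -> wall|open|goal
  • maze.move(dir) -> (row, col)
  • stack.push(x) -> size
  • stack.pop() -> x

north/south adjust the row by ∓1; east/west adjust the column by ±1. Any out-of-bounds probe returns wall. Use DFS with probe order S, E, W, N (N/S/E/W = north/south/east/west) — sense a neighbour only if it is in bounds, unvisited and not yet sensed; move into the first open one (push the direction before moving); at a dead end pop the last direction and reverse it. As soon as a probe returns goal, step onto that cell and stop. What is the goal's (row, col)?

% 1. maze.sense(dir='south') -> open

% 2. stack.push(x='south') -> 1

% 3. maze.move(dir='south') -> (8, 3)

% 4. maze.sense(dir='east') -> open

% 5. stack.push(x='east') -> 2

% 6. maze.move(dir='east') -> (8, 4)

% 7. maze.sense(dir='east') -> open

% 8. stack.push(x='east') -> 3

% 9. maze.move(dir='east') -> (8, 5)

% 10. maze.sense(dir='east') -> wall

% 11. maze.sense(dir='north') -> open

% 12. stack.push(x='north') -> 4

% 13. maze.move(dir='north') -> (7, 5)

% 14. maze.sense(dir='east') -> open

% 15. stack.push(x='east') -> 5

% 16. maze.move(dir='east') -> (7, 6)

% 17. maze.sense(dir='east') -> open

% 18. stack.push(x='east') -> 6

% 19. maze.move(dir='east') -> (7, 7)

% 20. maze.sense(dir='south') -> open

% 21. stack.push(x='south') -> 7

% 22. maze.move(dir='south') -> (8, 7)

% 23. stack.pop() -> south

% 24. maze.move(dir='north') -> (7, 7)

% 25. maze.sense(dir='north') -> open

% 26. stack.push(x='north') -> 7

% 27. maze.move(dir='north') -> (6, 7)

% 28. maze.sense(dir='west') -> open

% 29. stack.push(x='west') -> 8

% 30. maze.move(dir='west') -> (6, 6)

% 31. maze.sense(dir='west') -> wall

% 32. maze.sense(dir='north') -> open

% 33. stack.push(x='north') -> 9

% 34. maze.move(dir='north') -> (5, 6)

% 35. maze.sense(dir='east') -> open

% 36. stack.push(x='east') -> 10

% 37. maze.move(dir='east') -> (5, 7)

% 38. maze.sense(dir='north') -> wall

% 39. stack.pop() -> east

% 40. maze.move(dir='west') -> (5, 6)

% 41. maze.sense(dir='west') -> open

% 42. stack.push(x='west') -> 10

% 43. maze.move(dir='west') -> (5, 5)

% 44. maze.sense(dir='west') -> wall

% 45. maze.sense(dir='north') -> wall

% 46. stack.pop() -> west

% 47. maze.move(dir='east') -> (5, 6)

% 48. maze.sense(dir='north') -> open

% 49. stack.push(x='north') -> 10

% 50. maze.move(dir='north') -> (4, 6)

% 51. maze.sense(dir='north') -> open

% 52. stack.push(x='north') -> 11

% 53. maze.move(dir='north') -> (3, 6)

% 54. maze.sense(dir='east') -> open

% 55. stack.push(x='east') -> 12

% 56. maze.move(dir='east') -> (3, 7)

% 57. maze.sense(dir='north') -> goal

% 58. maze.move(dir='north') -> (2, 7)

Answer: (2, 7)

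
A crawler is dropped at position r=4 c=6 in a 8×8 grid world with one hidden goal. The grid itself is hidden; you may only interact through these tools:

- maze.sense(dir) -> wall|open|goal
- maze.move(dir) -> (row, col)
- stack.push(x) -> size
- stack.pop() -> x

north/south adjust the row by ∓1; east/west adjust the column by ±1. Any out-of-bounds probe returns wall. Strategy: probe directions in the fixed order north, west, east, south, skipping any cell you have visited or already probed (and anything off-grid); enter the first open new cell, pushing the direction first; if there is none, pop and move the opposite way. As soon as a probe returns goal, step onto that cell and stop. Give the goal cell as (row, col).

Do: maze.sense[dir→north]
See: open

Do: stack.push[x→north]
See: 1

Do: maze.move[dir→north]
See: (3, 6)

Do: maze.sense[dir→north]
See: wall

Do: maze.sense[dir→west]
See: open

Do: stack.push[x→west]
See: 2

Do: maze.move[dir→west]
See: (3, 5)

Do: maze.sense[dir→north]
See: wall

Do: maze.sense[dir→west]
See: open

Do: stack.push[x→west]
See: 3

Do: maze.move[dir→west]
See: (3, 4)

Do: maze.sense[dir→north]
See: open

Do: stack.push[x→north]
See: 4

Do: maze.move[dir→north]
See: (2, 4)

Do: maze.sense[dir→north]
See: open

Do: stack.push[x→north]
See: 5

Do: maze.move[dir→north]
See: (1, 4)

Do: maze.sense[dir→north]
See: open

Do: stack.push[x→north]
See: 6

Do: maze.move[dir→north]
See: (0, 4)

Do: maze.sense[dir→west]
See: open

Do: stack.push[x→west]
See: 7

Do: maze.move[dir→west]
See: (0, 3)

Do: maze.sense[dir→west]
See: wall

Do: maze.sense[dir→south]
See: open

Do: stack.push[x→south]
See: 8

Do: maze.move[dir→south]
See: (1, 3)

Do: maze.sense[dir→west]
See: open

Do: stack.push[x→west]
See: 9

Do: maze.move[dir→west]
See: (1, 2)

Do: maze.sense[dir→west]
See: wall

Do: maze.sense[dir→south]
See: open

Do: stack.push[x→south]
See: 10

Do: maze.move[dir→south]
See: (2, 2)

Do: maze.sense[dir→west]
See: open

Do: stack.push[x→west]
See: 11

Do: maze.move[dir→west]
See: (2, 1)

Do: maze.sense[dir→west]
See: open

Do: stack.push[x→west]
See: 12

Do: maze.move[dir→west]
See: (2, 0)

Do: maze.sense[dir→north]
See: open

Do: stack.push[x→north]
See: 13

Do: maze.move[dir→north]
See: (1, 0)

Do: maze.sense[dir→north]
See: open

Do: stack.push[x→north]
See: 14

Do: maze.move[dir→north]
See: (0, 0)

Do: maze.sense[dir→east]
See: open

Do: stack.push[x→east]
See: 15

Do: maze.move[dir→east]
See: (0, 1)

Do: stack.pop[]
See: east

Do: maze.move[dir→west]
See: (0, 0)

Do: stack.pop[]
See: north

Do: maze.move[dir→south]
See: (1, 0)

Do: stack.pop[]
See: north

Do: maze.move[dir→south]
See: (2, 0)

Do: maze.sense[dir→south]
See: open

Do: stack.push[x→south]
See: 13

Do: maze.move[dir→south]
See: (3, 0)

Do: maze.sense[dir→east]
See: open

Do: stack.push[x→east]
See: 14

Do: maze.move[dir→east]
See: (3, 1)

Do: maze.sense[dir→east]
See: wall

Do: maze.sense[dir→south]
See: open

Do: stack.push[x→south]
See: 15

Do: maze.move[dir→south]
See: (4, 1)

Do: maze.sense[dir→west]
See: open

Do: stack.push[x→west]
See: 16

Do: maze.move[dir→west]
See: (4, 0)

Do: maze.sense[dir→south]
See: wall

Do: stack.pop[]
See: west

Do: maze.move[dir→east]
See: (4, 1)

Do: maze.sense[dir→east]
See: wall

Do: maze.sense[dir→south]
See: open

Do: stack.push[x→south]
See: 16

Do: maze.move[dir→south]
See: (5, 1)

Do: maze.sense[dir→east]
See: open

Do: stack.push[x→east]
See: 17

Do: maze.move[dir→east]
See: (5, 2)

Do: maze.sense[dir→east]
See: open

Do: stack.push[x→east]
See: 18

Do: maze.move[dir→east]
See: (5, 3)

Do: maze.sense[dir→north]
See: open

Do: stack.push[x→north]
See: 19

Do: maze.move[dir→north]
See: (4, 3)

Do: maze.sense[dir→north]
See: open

Do: stack.push[x→north]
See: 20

Do: maze.move[dir→north]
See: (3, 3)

Do: maze.sense[dir→north]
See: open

Do: stack.push[x→north]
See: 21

Do: maze.move[dir→north]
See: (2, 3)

Do: stack.pop[]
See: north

Do: maze.move[dir→south]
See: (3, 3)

Do: stack.pop[]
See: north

Do: maze.move[dir→south]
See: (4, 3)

Do: maze.sense[dir→east]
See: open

Do: stack.push[x→east]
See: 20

Do: maze.move[dir→east]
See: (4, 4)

Do: maze.sense[dir→east]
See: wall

Do: maze.sense[dir→south]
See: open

Do: stack.push[x→south]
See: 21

Do: maze.move[dir→south]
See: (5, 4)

Do: maze.sense[dir→east]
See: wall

Do: maze.sense[dir→south]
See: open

Do: stack.push[x→south]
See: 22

Do: maze.move[dir→south]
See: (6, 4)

Do: maze.sense[dir→west]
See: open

Do: stack.push[x→west]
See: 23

Do: maze.move[dir→west]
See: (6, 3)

Do: maze.sense[dir→west]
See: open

Do: stack.push[x→west]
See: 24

Do: maze.move[dir→west]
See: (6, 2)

Do: maze.sense[dir→west]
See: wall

Do: maze.sense[dir→south]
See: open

Do: stack.push[x→south]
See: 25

Do: maze.move[dir→south]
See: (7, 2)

Do: maze.sense[dir→west]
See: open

Do: stack.push[x→west]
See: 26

Do: maze.move[dir→west]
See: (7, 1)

Do: maze.sense[dir→west]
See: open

Do: stack.push[x→west]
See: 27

Do: maze.move[dir→west]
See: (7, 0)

Do: maze.sense[dir→north]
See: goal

Do: maze.move[dir→north]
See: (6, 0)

Answer: (6, 0)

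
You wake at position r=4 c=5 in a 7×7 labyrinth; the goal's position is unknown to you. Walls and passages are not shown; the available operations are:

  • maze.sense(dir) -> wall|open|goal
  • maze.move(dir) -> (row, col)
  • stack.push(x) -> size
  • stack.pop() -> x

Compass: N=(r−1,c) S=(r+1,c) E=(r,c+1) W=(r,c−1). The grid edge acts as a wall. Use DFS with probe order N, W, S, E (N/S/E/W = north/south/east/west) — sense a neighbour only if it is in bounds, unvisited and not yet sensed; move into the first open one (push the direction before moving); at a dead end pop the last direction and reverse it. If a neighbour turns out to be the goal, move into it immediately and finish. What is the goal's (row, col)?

-> sense(dir: north)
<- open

-> push(x: north)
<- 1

-> move(dir: north)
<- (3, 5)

-> sense(dir: north)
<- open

-> push(x: north)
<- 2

-> move(dir: north)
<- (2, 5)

-> sense(dir: north)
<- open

-> push(x: north)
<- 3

-> move(dir: north)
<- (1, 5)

-> sense(dir: north)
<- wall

-> sense(dir: west)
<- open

-> push(x: west)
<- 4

-> move(dir: west)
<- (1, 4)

-> sense(dir: north)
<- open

-> push(x: north)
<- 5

-> move(dir: north)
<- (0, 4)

-> sense(dir: west)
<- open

-> push(x: west)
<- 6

-> move(dir: west)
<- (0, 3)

-> sense(dir: west)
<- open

-> push(x: west)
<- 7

-> move(dir: west)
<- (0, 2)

-> sense(dir: west)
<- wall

-> sense(dir: south)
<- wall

-> pop()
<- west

-> move(dir: east)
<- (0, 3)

-> sense(dir: south)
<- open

-> push(x: south)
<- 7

-> move(dir: south)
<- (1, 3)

-> sense(dir: south)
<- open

-> push(x: south)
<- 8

-> move(dir: south)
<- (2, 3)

-> sense(dir: west)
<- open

-> push(x: west)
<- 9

-> move(dir: west)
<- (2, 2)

-> sense(dir: west)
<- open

-> push(x: west)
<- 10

-> move(dir: west)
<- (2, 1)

-> sense(dir: north)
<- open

-> push(x: north)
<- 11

-> move(dir: north)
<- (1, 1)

-> sense(dir: west)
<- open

-> push(x: west)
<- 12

-> move(dir: west)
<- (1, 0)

-> sense(dir: north)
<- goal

-> move(dir: north)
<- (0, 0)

Answer: (0, 0)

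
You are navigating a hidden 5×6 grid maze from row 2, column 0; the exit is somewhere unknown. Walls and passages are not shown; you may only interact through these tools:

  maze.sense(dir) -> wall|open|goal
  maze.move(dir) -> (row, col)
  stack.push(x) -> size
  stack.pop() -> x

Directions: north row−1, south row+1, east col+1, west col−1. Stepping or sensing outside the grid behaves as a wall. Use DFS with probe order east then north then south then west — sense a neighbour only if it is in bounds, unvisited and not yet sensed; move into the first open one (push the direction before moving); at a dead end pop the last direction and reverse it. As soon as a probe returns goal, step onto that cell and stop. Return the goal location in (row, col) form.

Calling sense with dir=east, and see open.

I invoke push with x=east, yielding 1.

Next I call move with dir=east, → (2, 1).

I use sense with dir=east, giving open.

Then push with x=east, giving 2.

Now I run move with dir=east, : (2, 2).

I try sense with dir=east, yielding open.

I run push with x=east, : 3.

I invoke move with dir=east, and get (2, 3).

Now I run sense with dir=east, : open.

Calling push with x=east, and see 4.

I use move with dir=east, and observe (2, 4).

Now I run sense with dir=east, which returns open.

I try push with x=east, giving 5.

I use move with dir=east, : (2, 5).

I use sense with dir=north, — result: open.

Now I run push with x=north, and see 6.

Calling move with dir=north, : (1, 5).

I use sense with dir=north, yielding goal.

I invoke move with dir=north, and observe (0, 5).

Answer: (0, 5)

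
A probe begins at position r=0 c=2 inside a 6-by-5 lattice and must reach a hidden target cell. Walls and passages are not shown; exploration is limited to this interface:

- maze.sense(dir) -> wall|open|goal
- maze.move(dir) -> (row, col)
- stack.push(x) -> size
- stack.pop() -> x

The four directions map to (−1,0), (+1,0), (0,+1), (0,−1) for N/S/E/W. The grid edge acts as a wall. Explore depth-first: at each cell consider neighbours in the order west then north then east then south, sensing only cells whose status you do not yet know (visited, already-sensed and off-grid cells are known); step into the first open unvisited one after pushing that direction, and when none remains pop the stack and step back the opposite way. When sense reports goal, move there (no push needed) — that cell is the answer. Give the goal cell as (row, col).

Act: maze.sense[dir='west']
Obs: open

Act: stack.push[x='west']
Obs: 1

Act: maze.move[dir='west']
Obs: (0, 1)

Act: maze.sense[dir='west']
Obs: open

Act: stack.push[x='west']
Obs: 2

Act: maze.move[dir='west']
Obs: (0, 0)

Act: maze.sense[dir='south']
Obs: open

Act: stack.push[x='south']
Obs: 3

Act: maze.move[dir='south']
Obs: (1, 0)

Act: maze.sense[dir='east']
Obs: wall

Act: maze.sense[dir='south']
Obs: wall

Act: stack.pop[]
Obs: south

Act: maze.move[dir='north']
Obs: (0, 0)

Act: stack.pop[]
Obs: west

Act: maze.move[dir='east']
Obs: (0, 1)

Act: stack.pop[]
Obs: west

Act: maze.move[dir='east']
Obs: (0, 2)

Act: maze.sense[dir='east']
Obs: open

Act: stack.push[x='east']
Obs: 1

Act: maze.move[dir='east']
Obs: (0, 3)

Act: maze.sense[dir='east']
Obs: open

Act: stack.push[x='east']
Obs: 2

Act: maze.move[dir='east']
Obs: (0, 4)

Act: maze.sense[dir='south']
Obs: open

Act: stack.push[x='south']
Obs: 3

Act: maze.move[dir='south']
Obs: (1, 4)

Act: maze.sense[dir='west']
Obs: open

Act: stack.push[x='west']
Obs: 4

Act: maze.move[dir='west']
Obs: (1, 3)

Act: maze.sense[dir='west']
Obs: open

Act: stack.push[x='west']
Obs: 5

Act: maze.move[dir='west']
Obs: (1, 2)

Act: maze.sense[dir='south']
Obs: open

Act: stack.push[x='south']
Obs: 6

Act: maze.move[dir='south']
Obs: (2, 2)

Act: maze.sense[dir='west']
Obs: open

Act: stack.push[x='west']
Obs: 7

Act: maze.move[dir='west']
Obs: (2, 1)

Act: maze.sense[dir='south']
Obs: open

Act: stack.push[x='south']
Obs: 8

Act: maze.move[dir='south']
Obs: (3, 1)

Act: maze.sense[dir='west']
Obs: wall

Act: maze.sense[dir='east']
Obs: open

Act: stack.push[x='east']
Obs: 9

Act: maze.move[dir='east']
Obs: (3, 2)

Act: maze.sense[dir='east']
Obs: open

Act: stack.push[x='east']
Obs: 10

Act: maze.move[dir='east']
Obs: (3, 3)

Act: maze.sense[dir='north']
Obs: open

Act: stack.push[x='north']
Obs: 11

Act: maze.move[dir='north']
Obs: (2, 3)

Act: maze.sense[dir='east']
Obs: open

Act: stack.push[x='east']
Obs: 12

Act: maze.move[dir='east']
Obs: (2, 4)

Act: maze.sense[dir='south']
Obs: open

Act: stack.push[x='south']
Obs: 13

Act: maze.move[dir='south']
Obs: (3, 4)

Act: maze.sense[dir='south']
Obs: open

Act: stack.push[x='south']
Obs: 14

Act: maze.move[dir='south']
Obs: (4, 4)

Act: maze.sense[dir='west']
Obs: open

Act: stack.push[x='west']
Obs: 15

Act: maze.move[dir='west']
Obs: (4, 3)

Act: maze.sense[dir='west']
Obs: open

Act: stack.push[x='west']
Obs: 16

Act: maze.move[dir='west']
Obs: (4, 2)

Act: maze.sense[dir='west']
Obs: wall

Act: maze.sense[dir='south']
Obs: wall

Act: stack.pop[]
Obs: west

Act: maze.move[dir='east']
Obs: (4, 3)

Act: maze.sense[dir='south']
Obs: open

Act: stack.push[x='south']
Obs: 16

Act: maze.move[dir='south']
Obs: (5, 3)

Act: maze.sense[dir='east']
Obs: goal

Act: maze.move[dir='east']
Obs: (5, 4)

Answer: (5, 4)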